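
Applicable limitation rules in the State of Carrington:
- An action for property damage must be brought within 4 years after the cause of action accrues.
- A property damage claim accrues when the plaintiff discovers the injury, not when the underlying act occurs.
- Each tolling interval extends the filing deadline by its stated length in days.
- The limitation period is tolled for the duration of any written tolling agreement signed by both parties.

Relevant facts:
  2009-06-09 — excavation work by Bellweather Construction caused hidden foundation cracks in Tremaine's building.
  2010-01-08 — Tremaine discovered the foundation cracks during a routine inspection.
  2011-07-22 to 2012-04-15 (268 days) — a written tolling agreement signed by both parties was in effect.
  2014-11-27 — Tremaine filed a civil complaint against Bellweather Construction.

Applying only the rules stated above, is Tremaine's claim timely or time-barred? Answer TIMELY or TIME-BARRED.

Accrual is tied to discovery, so the period began on 2010-01-08 rather than on 2009-06-09 when the act occurred.
The untolled deadline — 4 years after 2010-01-08 — is 2014-01-08.
The written tolling agreement from 2011-07-22 to 2012-04-15 tolled the period for 268 days, extending the deadline to 2014-10-03.
Tremaine filed on 2014-11-27, after the 2014-10-03 deadline, so the action is time-barred.

TIME-BARRED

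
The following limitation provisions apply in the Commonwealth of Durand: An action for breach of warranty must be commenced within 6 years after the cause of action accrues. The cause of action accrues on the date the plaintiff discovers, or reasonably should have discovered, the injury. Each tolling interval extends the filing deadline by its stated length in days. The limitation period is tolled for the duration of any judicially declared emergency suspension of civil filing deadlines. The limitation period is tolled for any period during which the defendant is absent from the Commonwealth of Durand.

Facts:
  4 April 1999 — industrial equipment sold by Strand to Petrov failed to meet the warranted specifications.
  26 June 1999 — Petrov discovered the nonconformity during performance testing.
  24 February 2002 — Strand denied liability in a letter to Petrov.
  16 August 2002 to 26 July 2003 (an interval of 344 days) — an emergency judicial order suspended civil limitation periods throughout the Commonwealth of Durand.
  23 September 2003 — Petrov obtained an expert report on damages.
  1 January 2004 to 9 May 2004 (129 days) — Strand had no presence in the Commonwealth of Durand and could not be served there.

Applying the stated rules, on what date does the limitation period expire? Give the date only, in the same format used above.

12 October 2006

Accrual is tied to discovery, so the period began on 26 June 1999 rather than on 4 April 1999 when the act occurred.
Adding the 6 years base period to 26 June 1999 gives a deadline of 26 June 2005, before any tolling.
The emergency suspension of filing deadlines from 16 August 2002 to 26 July 2003 tolled the period for 344 days, extending the deadline to 5 June 2006.
The defendant's absence from the jurisdiction from 1 January 2004 to 9 May 2004 tolled the period for 129 days, extending the deadline to 12 October 2006.
None of the other events listed affects the running of the period under the stated rules.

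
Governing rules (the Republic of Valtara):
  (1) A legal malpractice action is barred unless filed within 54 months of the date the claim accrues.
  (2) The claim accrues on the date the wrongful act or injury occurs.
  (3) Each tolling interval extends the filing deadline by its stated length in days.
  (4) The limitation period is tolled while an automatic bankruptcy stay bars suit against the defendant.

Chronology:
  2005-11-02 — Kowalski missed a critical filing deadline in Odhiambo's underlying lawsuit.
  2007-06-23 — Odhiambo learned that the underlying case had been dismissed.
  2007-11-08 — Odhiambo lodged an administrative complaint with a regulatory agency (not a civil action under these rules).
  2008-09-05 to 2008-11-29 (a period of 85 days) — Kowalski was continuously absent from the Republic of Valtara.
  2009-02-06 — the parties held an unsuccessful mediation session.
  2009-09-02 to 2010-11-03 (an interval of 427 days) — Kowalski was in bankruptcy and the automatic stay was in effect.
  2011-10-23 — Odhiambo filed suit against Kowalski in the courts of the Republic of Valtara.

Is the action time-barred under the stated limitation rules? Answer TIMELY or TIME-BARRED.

TIME-BARRED

Because the rule ties accrual to occurrence, the claim accrued on 2005-11-02, not on the 2007-06-23 discovery date.
Adding the 54 months base period to 2005-11-02 gives a deadline of 2010-05-02, before any tolling.
The period was tolled for 427 days by the automatic bankruptcy stay (2009-09-02 to 2010-11-03), pushing the deadline to 2011-07-03.
The defendant's absence from the jurisdiction from 2008-09-05 to 2008-11-29 does not toll the period, because no stated rule makes the defendant's absence a tolling event.
None of the other events listed affects the running of the period under the stated rules.
Odhiambo filed on 2011-10-23, after the 2011-07-03 deadline, so the action is time-barred.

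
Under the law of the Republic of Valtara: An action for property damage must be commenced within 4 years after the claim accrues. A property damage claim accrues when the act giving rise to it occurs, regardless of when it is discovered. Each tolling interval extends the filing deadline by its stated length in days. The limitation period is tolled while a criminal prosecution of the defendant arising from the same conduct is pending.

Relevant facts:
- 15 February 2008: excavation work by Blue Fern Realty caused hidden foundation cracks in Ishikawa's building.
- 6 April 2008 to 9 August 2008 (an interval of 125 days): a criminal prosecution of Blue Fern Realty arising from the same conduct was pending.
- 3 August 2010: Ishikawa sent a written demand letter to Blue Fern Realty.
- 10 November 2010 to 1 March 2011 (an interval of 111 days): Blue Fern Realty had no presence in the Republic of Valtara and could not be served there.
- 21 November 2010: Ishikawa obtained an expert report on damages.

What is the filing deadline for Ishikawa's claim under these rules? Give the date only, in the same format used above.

The limitation period began to run on 15 February 2008.
The untolled deadline — 4 years after 15 February 2008 — is 15 February 2012.
The pending criminal prosecution from 6 April 2008 to 9 August 2008 tolled the period for 125 days, extending the deadline to 19 June 2012.
The defendant's absence from the jurisdiction from 10 November 2010 to 1 March 2011 does not toll the period, because no stated rule makes the defendant's absence a tolling event.
The other events in the timeline have no effect on the limitation period under the stated rules.

19 June 2012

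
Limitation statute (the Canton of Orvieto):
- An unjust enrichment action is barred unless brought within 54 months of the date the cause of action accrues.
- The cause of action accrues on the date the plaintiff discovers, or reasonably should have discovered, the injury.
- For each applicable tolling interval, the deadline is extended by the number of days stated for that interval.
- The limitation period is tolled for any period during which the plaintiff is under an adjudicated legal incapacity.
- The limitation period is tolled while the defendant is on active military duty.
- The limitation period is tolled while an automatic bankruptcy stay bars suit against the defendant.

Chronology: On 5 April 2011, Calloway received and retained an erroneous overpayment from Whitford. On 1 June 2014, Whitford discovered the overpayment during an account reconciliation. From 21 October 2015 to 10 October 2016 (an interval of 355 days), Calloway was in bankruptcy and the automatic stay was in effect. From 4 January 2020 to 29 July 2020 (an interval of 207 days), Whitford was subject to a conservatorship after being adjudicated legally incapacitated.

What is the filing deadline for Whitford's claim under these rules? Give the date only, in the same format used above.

Under the discovery rule, the claim accrued on 1 June 2014, when Whitford discovered the injury — not on the 5 April 2011 date of the underlying act.
The untolled deadline — 54 months after 1 June 2014 — is 1 December 2018.
The automatic bankruptcy stay from 21 October 2015 to 10 October 2016 tolled the period for 355 days, extending the deadline to 21 November 2019.
The plaintiff's legal incapacity from 4 January 2020 to 29 July 2020 began after the period had already run on 21 November 2019, so it has no tolling effect.

21 November 2019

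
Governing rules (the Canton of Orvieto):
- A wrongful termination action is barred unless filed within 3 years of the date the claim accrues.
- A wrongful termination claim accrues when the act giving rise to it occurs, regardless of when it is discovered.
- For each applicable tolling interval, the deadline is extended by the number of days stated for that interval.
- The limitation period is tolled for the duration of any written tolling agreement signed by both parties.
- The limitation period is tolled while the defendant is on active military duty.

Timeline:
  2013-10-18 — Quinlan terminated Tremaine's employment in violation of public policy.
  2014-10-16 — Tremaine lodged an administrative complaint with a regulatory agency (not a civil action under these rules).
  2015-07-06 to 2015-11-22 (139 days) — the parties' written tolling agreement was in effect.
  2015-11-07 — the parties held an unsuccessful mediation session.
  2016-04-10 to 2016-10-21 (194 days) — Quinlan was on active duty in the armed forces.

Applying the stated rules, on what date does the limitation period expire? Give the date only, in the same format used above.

2017-09-16

The limitation period began to run on 2013-10-18.
3 years from 2013-10-18 is 2016-10-18.
The written tolling agreement from 2015-07-06 to 2015-11-22 tolled the period for 139 days, extending the deadline to 2017-03-06.
The defendant's active military service from 2016-04-10 to 2016-10-21 tolled the period for 194 days, extending the deadline to 2017-09-16.
Nothing else in the chronology tolls or restarts the period.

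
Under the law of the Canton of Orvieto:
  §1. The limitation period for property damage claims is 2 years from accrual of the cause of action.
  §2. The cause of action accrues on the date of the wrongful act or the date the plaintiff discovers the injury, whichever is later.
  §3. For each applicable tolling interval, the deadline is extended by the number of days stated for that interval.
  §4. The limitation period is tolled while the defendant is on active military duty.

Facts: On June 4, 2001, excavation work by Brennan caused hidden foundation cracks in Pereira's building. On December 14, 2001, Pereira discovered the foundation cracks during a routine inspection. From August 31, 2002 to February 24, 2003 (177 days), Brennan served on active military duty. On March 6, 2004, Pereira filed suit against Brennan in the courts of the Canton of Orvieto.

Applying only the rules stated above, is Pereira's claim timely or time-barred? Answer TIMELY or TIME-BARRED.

Taking the later of the act (June 4, 2001) and discovery (December 14, 2001), the claim accrued on December 14, 2001.
2 years from December 14, 2001 is December 14, 2003.
Because the defendant's active military service ran from August 31, 2002 to February 24, 2003, the deadline is extended by 177 days to June 8, 2004.
Pereira filed on March 6, 2004, before the June 8, 2004 deadline, so the action is timely.

TIMELY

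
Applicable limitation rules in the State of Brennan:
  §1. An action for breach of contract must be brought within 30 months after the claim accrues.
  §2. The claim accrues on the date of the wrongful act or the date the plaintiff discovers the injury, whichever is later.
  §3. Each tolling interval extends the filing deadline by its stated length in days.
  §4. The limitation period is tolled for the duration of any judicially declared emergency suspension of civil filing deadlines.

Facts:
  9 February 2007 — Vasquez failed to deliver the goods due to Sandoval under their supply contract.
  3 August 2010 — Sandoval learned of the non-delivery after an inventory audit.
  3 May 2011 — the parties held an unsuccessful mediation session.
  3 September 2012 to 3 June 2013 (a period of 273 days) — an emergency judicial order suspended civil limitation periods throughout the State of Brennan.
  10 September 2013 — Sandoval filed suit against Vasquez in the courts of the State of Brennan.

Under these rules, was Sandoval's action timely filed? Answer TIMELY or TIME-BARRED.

The claim accrued on 3 August 2010 — the later of the 9 February 2007 act and the 3 August 2010 discovery.
The untolled deadline — 30 months after 3 August 2010 — is 3 February 2013.
The period was tolled for 273 days by the emergency suspension of filing deadlines (3 September 2012 to 3 June 2013), pushing the deadline to 3 November 2013.
Nothing else in the chronology tolls or restarts the period.
Sandoval filed on 10 September 2013, before the 3 November 2013 deadline, so the action is timely.

TIMELY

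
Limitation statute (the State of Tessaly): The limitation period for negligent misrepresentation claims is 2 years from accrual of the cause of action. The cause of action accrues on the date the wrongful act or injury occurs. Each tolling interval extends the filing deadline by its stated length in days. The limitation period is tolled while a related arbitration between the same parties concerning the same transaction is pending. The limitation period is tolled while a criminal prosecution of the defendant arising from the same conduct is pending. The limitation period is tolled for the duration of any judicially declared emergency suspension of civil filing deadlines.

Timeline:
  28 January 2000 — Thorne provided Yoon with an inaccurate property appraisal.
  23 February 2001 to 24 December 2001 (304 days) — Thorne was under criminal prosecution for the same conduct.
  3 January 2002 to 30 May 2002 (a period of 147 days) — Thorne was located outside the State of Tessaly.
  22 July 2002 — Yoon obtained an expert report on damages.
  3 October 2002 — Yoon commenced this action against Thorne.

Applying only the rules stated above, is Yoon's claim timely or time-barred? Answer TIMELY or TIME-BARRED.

The cause of action accrued on 28 January 2000, the date of the act.
2 years from 28 January 2000 is 28 January 2002.
Because the pending criminal prosecution ran from 23 February 2001 to 24 December 2001, the deadline is extended by 304 days to 28 November 2002.
Although the defendant's absence ran from 3 January 2002 to 30 May 2002, the stated rules do not make that a tolling event, so it is disregarded.
None of the other events listed affects the running of the period under the stated rules.
Filing on 3 October 2002 beat the 28 November 2002 deadline — the action is timely.

TIMELY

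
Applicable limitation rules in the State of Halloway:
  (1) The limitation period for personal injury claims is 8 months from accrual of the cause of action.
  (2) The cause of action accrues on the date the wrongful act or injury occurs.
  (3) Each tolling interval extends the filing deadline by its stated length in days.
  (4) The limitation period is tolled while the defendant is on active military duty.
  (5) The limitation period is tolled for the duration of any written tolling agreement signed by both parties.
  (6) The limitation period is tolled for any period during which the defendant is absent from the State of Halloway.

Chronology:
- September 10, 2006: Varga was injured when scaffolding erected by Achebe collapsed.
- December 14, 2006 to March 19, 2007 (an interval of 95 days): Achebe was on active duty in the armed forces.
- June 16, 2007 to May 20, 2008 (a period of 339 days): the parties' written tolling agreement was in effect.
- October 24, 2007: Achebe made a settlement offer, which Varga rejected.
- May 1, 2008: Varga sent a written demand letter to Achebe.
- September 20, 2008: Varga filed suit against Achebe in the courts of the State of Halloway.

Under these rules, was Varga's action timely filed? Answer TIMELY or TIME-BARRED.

TIME-BARRED

The limitation period began to run on September 10, 2006.
8 months from September 10, 2006 is May 10, 2007.
The period was tolled for 95 days by the defendant's active military service (December 14, 2006 to March 19, 2007), pushing the deadline to August 13, 2007.
The period was tolled for 339 days by the written tolling agreement (June 16, 2007 to May 20, 2008), pushing the deadline to July 17, 2008.
Nothing else in the chronology tolls or restarts the period.
The September 20, 2008 filing falls after the July 17, 2008 deadline; the claim is time-barred.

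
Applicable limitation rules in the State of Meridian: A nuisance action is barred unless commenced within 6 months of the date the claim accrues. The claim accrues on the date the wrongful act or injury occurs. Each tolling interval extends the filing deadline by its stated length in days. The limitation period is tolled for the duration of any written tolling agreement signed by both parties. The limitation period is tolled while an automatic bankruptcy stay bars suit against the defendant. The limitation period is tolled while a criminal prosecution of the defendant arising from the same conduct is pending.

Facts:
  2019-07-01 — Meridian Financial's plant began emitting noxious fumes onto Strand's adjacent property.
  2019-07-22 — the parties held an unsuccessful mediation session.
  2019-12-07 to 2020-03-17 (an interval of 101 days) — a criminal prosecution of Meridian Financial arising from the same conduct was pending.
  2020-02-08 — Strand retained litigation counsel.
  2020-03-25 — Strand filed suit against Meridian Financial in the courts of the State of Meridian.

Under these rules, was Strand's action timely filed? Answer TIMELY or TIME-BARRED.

The limitation period began to run on 2019-07-01.
6 months from 2019-07-01 is 2020-01-01.
The pending criminal prosecution from 2019-12-07 to 2020-03-17 tolled the period for 101 days, extending the deadline to 2020-04-11.
Nothing else in the chronology tolls or restarts the period.
Strand filed on 2020-03-25, before the 2020-04-11 deadline, so the action is timely.

TIMELY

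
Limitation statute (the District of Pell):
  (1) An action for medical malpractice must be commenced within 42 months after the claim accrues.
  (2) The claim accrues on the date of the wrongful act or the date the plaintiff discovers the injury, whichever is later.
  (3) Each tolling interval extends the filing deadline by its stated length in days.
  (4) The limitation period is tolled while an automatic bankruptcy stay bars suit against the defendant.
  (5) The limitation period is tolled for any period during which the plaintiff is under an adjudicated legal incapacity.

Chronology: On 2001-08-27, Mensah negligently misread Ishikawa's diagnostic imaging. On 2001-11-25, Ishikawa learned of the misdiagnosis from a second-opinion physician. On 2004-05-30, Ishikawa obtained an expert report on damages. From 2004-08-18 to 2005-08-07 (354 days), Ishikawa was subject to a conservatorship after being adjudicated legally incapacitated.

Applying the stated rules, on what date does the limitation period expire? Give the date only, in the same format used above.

Because discovery on 2001-11-25 post-dates the 2001-08-27 act, accrual under the later-of rule falls on 2001-11-25.
42 months from 2001-11-25 is 2005-05-25.
Because the plaintiff's legal incapacity ran from 2004-08-18 to 2005-08-07, the deadline is extended by 354 days to 2006-05-14.
The other events in the timeline have no effect on the limitation period under the stated rules.

2006-05-14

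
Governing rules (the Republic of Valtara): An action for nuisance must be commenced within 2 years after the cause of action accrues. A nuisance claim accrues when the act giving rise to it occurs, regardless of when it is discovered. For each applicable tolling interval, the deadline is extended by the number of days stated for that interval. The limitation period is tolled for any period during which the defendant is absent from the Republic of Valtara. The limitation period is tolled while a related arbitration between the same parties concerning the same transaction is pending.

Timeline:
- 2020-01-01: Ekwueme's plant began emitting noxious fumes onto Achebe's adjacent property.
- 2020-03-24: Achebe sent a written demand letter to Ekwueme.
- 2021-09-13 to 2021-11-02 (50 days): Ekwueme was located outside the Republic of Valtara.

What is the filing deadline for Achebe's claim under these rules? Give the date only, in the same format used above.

2022-02-20

The limitation period began to run on 2020-01-01.
Adding the 2 years base period to 2020-01-01 gives a deadline of 2022-01-01, before any tolling.
The defendant's absence from the jurisdiction from 2021-09-13 to 2021-11-02 tolled the period for 50 days, extending the deadline to 2022-02-20.
None of the other events listed affects the running of the period under the stated rules.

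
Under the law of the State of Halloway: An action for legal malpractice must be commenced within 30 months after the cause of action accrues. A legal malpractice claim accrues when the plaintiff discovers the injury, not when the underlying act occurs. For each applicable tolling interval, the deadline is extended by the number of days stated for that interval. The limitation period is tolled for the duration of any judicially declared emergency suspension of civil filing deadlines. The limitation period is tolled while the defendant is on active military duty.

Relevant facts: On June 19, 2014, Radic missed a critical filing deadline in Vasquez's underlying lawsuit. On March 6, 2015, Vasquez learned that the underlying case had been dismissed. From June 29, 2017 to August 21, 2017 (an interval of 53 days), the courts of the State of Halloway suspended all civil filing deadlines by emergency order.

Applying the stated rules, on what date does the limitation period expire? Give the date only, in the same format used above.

Accrual is tied to discovery, so the period began on March 6, 2015 rather than on June 19, 2014 when the act occurred.
The untolled deadline — 30 months after March 6, 2015 — is September 6, 2017.
The emergency suspension of filing deadlines from June 29, 2017 to August 21, 2017 tolled the period for 53 days, extending the deadline to October 29, 2017.

October 29, 2017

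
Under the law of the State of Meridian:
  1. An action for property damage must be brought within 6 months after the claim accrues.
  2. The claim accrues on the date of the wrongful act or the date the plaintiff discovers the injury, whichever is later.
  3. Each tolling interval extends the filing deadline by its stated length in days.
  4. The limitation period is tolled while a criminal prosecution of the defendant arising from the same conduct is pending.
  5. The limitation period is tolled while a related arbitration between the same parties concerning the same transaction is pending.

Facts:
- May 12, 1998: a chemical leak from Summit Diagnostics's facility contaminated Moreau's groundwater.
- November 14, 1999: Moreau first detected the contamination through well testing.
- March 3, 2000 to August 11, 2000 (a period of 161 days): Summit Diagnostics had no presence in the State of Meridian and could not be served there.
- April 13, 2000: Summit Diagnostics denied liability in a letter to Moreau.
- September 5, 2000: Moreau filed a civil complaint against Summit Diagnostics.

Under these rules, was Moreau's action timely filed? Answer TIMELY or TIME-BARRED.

The claim accrued on November 14, 1999 — the later of the May 12, 1998 act and the November 14, 1999 discovery.
The untolled deadline — 6 months after November 14, 1999 — is May 14, 2000.
No stated provision tolls the period for the defendant's absence, so the interval from March 3, 2000 to August 11, 2000 has no effect on the deadline.
None of the other events listed affects the running of the period under the stated rules.
Moreau filed on September 5, 2000, after the May 14, 2000 deadline, so the action is time-barred.

TIME-BARRED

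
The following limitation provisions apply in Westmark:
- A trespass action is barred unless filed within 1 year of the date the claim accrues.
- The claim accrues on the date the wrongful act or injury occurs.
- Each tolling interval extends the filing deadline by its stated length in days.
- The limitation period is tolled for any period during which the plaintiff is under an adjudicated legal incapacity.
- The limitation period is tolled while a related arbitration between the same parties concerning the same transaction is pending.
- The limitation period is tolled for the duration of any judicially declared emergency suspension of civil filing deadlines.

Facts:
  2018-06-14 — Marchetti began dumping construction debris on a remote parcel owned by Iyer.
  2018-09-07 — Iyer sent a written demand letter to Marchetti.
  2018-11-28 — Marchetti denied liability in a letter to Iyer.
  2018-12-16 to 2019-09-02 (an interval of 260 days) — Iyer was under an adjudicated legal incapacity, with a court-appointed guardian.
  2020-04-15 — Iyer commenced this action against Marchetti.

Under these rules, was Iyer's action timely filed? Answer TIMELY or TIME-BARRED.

TIME-BARRED

The limitation period began to run on 2018-06-14.
1 year from 2018-06-14 is 2019-06-14.
The plaintiff's legal incapacity from 2018-12-16 to 2019-09-02 tolled the period for 260 days, extending the deadline to 2020-02-29.
Nothing else in the chronology tolls or restarts the period.
The 2020-04-15 filing falls after the 2020-02-29 deadline; the claim is time-barred.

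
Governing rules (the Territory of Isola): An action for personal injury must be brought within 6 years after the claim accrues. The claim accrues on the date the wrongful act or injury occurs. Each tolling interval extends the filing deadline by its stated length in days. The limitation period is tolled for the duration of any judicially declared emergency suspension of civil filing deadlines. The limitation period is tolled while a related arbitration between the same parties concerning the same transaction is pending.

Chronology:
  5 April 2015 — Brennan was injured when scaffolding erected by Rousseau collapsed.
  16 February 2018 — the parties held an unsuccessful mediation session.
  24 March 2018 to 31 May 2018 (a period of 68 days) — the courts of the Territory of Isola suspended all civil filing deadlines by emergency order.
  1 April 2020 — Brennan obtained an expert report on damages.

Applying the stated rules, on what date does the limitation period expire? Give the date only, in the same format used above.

The claim accrued on 5 April 2015, the date of the act.
The untolled deadline — 6 years after 5 April 2015 — is 5 April 2021.
The period was tolled for 68 days by the emergency suspension of filing deadlines (24 March 2018 to 31 May 2018), pushing the deadline to 12 June 2021.
Nothing else in the chronology tolls or restarts the period.

12 June 2021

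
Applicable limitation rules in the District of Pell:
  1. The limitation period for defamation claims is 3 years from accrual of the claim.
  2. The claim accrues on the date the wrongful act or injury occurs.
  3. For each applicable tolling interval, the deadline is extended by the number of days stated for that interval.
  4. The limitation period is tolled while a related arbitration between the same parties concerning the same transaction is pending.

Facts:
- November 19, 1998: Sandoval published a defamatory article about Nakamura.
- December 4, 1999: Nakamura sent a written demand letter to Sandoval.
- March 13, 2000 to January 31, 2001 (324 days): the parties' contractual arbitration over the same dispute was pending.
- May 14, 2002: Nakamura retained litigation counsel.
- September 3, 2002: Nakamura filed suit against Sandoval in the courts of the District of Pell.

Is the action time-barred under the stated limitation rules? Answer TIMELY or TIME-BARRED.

TIMELY

The claim accrued on November 19, 1998, the date of the act.
The untolled deadline — 3 years after November 19, 1998 — is November 19, 2001.
Because the pending related arbitration ran from March 13, 2000 to January 31, 2001, the deadline is extended by 324 days to October 9, 2002.
Nothing else in the chronology tolls or restarts the period.
The September 3, 2002 filing precedes the October 9, 2002 deadline; the claim is timely.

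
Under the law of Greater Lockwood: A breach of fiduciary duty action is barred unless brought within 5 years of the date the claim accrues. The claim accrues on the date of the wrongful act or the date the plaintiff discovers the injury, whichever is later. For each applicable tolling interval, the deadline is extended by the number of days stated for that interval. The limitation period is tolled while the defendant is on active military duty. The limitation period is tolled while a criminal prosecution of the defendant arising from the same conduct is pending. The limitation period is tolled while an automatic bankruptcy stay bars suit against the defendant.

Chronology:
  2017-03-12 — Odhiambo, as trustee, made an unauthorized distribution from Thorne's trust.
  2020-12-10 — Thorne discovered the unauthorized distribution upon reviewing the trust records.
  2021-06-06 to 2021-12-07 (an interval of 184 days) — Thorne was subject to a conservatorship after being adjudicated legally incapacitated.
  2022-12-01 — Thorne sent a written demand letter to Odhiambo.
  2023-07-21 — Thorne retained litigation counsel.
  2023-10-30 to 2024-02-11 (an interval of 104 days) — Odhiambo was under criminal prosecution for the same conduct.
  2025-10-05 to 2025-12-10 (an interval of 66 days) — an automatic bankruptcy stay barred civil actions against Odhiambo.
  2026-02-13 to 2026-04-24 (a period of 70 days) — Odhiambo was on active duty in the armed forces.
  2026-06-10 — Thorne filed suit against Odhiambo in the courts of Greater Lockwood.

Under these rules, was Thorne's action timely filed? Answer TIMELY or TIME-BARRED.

TIMELY

Taking the later of the act (2017-03-12) and discovery (2020-12-10), the claim accrued on 2020-12-10.
The untolled deadline — 5 years after 2020-12-10 — is 2025-12-10.
Because the pending criminal prosecution ran from 2023-10-30 to 2024-02-11, the deadline is extended by 104 days to 2026-03-24.
The period was tolled for 66 days by the automatic bankruptcy stay (2025-10-05 to 2025-12-10), pushing the deadline to 2026-05-29.
The defendant's active military service from 2026-02-13 to 2026-04-24 tolled the period for 70 days, extending the deadline to 2026-08-07.
No stated provision tolls the period for the plaintiff's incapacity, so the interval from 2021-06-06 to 2021-12-07 has no effect on the deadline.
Nothing else in the chronology tolls or restarts the period.
Thorne filed on 2026-06-10, before the 2026-08-07 deadline, so the action is timely.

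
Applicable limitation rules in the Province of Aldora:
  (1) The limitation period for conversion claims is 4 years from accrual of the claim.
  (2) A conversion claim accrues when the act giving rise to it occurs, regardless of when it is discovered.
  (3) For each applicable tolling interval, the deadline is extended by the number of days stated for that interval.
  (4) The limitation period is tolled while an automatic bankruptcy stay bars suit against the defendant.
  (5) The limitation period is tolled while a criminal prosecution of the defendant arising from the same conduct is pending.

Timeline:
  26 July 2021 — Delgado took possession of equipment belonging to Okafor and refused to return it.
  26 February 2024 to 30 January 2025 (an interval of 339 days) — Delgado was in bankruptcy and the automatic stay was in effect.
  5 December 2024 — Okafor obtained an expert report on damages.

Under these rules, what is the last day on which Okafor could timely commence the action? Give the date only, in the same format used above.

The claim accrued on 26 July 2021, when the wrongful act occurred.
4 years from 26 July 2021 is 26 July 2025.
The automatic bankruptcy stay from 26 February 2024 to 30 January 2025 tolled the period for 339 days, extending the deadline to 30 June 2026.
None of the other events listed affects the running of the period under the stated rules.

30 June 2026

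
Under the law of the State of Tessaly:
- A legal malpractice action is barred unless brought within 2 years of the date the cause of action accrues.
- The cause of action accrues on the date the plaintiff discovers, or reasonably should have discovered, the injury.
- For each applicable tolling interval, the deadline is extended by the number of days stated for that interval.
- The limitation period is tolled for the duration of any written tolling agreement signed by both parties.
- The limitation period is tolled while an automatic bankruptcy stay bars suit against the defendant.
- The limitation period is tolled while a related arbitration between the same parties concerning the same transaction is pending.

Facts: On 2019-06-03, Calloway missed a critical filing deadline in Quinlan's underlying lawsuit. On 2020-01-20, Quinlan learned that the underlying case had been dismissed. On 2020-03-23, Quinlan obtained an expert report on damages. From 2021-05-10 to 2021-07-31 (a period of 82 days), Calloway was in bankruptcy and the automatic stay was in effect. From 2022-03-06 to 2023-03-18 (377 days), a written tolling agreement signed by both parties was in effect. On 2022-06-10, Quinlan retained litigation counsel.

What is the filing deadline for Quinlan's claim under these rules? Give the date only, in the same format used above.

The claim did not accrue until Quinlan discovered the injury on 2020-01-20; the 2019-06-03 act date does not start the clock under the stated rule.
The untolled deadline — 2 years after 2020-01-20 — is 2022-01-20.
The period was tolled for 82 days by the automatic bankruptcy stay (2021-05-10 to 2021-07-31), pushing the deadline to 2022-04-12.
Because the written tolling agreement ran from 2022-03-06 to 2023-03-18, the deadline is extended by 377 days to 2023-04-24.
None of the other events listed affects the running of the period under the stated rules.

2023-04-24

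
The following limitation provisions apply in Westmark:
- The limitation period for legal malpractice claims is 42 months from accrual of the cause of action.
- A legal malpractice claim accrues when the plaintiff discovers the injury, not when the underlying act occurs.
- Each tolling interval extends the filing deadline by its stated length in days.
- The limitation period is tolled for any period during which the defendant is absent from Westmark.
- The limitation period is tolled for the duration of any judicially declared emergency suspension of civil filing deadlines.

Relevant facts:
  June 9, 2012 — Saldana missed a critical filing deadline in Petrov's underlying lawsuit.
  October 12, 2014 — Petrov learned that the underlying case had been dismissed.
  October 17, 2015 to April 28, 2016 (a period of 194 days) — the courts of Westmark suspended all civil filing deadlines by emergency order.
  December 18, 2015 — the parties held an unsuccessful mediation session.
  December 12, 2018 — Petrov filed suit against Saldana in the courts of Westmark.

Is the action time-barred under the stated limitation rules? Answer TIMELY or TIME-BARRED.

Under the discovery rule, the claim accrued on October 12, 2014, when Petrov discovered the injury — not on the June 9, 2012 date of the underlying act.
42 months from October 12, 2014 is April 12, 2018.
The emergency suspension of filing deadlines from October 17, 2015 to April 28, 2016 tolled the period for 194 days, extending the deadline to October 23, 2018.
Nothing else in the chronology tolls or restarts the period.
Petrov filed on December 12, 2018, after the October 23, 2018 deadline, so the action is time-barred.

TIME-BARRED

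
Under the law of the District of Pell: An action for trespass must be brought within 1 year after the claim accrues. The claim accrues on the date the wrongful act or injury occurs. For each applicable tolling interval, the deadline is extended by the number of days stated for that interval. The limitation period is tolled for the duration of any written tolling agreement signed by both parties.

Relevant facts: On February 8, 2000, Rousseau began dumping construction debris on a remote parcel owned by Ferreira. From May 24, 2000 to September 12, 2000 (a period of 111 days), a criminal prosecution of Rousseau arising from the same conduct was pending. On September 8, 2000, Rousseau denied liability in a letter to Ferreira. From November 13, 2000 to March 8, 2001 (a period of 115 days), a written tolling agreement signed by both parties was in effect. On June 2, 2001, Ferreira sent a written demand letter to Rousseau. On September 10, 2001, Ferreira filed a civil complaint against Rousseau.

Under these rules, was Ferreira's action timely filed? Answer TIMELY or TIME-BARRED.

The limitation period began to run on February 8, 2000.
Adding the 1 year base period to February 8, 2000 gives a deadline of February 8, 2001, before any tolling.
Because the written tolling agreement ran from November 13, 2000 to March 8, 2001, the deadline is extended by 115 days to June 3, 2001.
Although a criminal prosecution ran from May 24, 2000 to September 12, 2000, the stated rules do not make that a tolling event, so it is disregarded.
None of the other events listed affects the running of the period under the stated rules.
Ferreira filed on September 10, 2001, after the June 3, 2001 deadline, so the action is time-barred.

TIME-BARRED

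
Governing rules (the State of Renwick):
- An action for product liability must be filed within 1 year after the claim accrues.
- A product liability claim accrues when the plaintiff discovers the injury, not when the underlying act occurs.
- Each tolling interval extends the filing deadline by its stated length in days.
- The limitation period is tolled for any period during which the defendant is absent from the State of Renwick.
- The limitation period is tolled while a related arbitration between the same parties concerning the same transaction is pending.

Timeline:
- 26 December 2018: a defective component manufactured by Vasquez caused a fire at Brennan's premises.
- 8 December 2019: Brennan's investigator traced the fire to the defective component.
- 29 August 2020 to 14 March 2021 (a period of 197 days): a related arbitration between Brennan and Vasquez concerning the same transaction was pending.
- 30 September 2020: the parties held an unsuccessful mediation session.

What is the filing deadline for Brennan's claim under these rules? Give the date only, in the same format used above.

23 June 2021

Accrual is tied to discovery, so the period began on 8 December 2019 rather than on 26 December 2018 when the act occurred.
Adding the 1 year base period to 8 December 2019 gives a deadline of 8 December 2020, before any tolling.
The pending related arbitration from 29 August 2020 to 14 March 2021 tolled the period for 197 days, extending the deadline to 23 June 2021.
Nothing else in the chronology tolls or restarts the period.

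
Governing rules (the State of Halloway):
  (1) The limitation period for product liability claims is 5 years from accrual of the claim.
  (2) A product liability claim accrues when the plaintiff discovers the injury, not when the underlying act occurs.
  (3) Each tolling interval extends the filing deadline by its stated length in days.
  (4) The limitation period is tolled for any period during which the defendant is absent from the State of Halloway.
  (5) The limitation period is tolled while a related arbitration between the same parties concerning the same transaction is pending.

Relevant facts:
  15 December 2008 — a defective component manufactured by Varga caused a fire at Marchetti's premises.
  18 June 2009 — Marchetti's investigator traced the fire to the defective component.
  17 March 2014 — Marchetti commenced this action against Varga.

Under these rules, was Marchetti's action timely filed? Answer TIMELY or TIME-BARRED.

The claim did not accrue until Marchetti discovered the injury on 18 June 2009; the 15 December 2008 act date does not start the clock under the stated rule.
Adding the 5 years base period to 18 June 2009 gives a deadline of 18 June 2014, before any tolling.
Filing on 17 March 2014 beat the 18 June 2014 deadline — the action is timely.

TIMELY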